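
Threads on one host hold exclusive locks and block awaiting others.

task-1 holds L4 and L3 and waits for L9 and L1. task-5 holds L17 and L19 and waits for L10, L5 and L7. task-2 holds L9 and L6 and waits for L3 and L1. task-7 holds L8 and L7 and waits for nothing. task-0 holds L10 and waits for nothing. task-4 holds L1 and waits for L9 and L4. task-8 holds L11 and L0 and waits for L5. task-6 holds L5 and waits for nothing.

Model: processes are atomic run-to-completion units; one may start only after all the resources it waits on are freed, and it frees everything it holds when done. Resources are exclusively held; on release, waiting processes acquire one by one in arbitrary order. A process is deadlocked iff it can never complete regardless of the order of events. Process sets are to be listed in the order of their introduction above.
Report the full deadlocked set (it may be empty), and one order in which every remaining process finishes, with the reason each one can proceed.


Deadlocked: task-1, task-2 and task-4.
Key observation: task-1 -> task-2 -> task-1 is a circular wait — nothing in it can go first; task-4 is caught in further circular waits.
A valid finishing order for the others: task-0, task-7, task-6, task-5, task-8.
Check, step by step:
  task-0: no waits; runs immediately, freeing L10
  task-7: no waits; runs immediately, freeing L8 and L7
  task-6: no waits; runs immediately, freeing L5
  task-5 waits on L10, L5 and L7 — all released -> runs and releases L17 and L19
  task-8 waits on L5 — all released -> runs and releases L11 and L0


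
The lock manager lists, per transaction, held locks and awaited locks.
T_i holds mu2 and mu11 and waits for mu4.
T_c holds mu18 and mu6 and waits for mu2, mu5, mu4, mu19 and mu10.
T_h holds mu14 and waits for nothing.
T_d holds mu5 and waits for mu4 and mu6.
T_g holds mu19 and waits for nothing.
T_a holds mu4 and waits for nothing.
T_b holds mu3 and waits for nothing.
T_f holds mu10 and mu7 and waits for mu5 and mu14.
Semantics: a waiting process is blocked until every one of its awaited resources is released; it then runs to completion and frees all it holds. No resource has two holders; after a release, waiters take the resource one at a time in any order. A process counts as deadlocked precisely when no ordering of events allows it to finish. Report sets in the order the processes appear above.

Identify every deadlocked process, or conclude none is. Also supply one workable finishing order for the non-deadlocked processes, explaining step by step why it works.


Deadlocked: T_c, T_d and T_f.
Key observation: the loop T_c -> T_d -> T_c blocks itself forever; T_f is caught in further circular waits.
A valid finishing order for the others: T_h, T_b, T_a, T_i, T_g.
Walking it through:
  T_h waits on nothing -> runs at once and releases mu14
  T_b waits on nothing -> runs at once and releases mu3
  T_a waits on nothing -> runs at once and releases mu4
  run T_i (all its waits — mu4 — are resolved); releases mu2 and mu11
  T_g waits on nothing -> runs at once and releases mu19


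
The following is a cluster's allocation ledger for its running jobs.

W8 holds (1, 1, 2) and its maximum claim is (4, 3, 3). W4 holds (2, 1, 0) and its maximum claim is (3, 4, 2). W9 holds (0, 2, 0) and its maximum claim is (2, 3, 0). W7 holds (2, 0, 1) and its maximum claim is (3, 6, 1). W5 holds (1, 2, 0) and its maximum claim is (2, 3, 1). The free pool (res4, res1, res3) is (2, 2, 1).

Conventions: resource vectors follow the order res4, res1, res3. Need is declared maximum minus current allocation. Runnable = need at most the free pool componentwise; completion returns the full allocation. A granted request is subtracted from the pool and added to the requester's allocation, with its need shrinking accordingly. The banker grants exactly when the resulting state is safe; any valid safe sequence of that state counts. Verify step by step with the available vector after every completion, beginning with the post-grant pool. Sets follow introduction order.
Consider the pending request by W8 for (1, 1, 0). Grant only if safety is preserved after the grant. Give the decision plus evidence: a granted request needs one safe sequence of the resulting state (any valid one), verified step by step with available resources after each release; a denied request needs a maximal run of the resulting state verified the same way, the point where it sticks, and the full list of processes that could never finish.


GRANT — the state after the grant stays safe, e.g. via W5, W8, W4, W7, W9.
Key observation: the transfer keeps a workable pool ((1, 1, 1)); W5 starts the safe sequence.
Verifying the post-grant state step by step:
  pool = (1, 1, 1)
  run W5 (needs (1, 1, 1), free (1, 1, 1)); after release of (1, 2, 0) the pool is (2, 3, 1)
  run W8 (needs (2, 1, 1), free (2, 3, 1)); after release of (2, 2, 2) the pool is (4, 5, 3)
  run W4 (needs (1, 3, 2), free (4, 5, 3)); after release of (2, 1, 0) the pool is (6, 6, 3)
  run W7 (needs (1, 6, 0), free (6, 6, 3)); after release of (2, 0, 1) the pool is (8, 6, 4)
  run W9 (needs (2, 1, 0), free (8, 6, 4)); after release of (0, 2, 0) the pool is (8, 8, 4)


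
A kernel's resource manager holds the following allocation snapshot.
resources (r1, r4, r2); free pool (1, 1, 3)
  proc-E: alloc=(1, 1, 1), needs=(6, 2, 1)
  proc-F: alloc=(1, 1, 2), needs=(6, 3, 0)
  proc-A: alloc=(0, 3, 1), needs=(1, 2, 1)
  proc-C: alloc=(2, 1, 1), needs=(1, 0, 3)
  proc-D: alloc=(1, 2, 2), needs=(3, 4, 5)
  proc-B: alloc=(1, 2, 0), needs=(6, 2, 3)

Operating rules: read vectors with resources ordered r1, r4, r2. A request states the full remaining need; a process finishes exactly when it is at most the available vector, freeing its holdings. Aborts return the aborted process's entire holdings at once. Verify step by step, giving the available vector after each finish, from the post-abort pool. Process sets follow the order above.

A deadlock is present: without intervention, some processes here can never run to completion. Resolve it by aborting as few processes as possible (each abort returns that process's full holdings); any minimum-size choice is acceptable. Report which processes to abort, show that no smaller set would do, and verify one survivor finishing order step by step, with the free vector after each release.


The answer: abort proc-E and proc-B.
Key observation: before aborting proc-E and proc-B, proc-F was permanently blocked — no order could ever run it; afterwards it completes at step 3.
Minimality, checking each single-abort alternative: proc-E alone leaves proc-F blocked (short on r1); proc-F alone leaves proc-E blocked (short on r1); proc-A alone leaves proc-E blocked (short on r1); proc-C alone leaves proc-E blocked (short on r1); proc-D alone leaves proc-E blocked (short on r1); proc-B alone leaves proc-E blocked (short on r1).
One survivor order: proc-C, proc-D, proc-F, proc-A. Walking it through (post-abort pool first):
  pool = (3, 4, 4)
  proc-C needs (1, 0, 3) <= (3, 4, 4) -> finishes; pool += (2, 1, 1) = (5, 5, 5)
  proc-D needs (3, 4, 5) <= (5, 5, 5) -> finishes; pool += (1, 2, 2) = (6, 7, 7)
  proc-F needs (6, 3, 0) <= (6, 7, 7) -> finishes; pool += (1, 1, 2) = (7, 8, 9)
  proc-A needs (1, 2, 1) <= (7, 8, 9) -> finishes; pool += (0, 3, 1) = (7, 11, 10)


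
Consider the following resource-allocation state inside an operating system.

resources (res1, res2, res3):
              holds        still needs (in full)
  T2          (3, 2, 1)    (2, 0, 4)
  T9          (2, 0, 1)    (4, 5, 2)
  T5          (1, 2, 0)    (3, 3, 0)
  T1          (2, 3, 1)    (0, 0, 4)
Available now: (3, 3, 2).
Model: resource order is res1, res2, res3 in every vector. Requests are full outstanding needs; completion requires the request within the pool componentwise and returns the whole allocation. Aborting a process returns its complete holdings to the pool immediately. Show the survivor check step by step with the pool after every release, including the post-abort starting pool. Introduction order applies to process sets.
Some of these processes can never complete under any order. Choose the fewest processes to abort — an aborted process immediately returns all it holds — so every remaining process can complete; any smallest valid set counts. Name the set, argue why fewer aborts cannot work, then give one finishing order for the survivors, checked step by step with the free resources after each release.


The answer: abort T1.
Key observation: before aborting T1, T2 was permanently blocked — no order could ever run it; afterwards it completes at step 2.
Minimality: the empty abort set fails — the state is deadlocked as it stands.
One survivor order: T9, T2, T5. Walking it through (post-abort pool first):
  pool = (5, 6, 3)
  T9 needs (4, 5, 2) <= (5, 6, 3) -> finishes; pool += (2, 0, 1) = (7, 6, 4)
  T2 needs (2, 0, 4) <= (7, 6, 4) -> finishes; pool += (3, 2, 1) = (10, 8, 5)
  T5 needs (3, 3, 0) <= (10, 8, 5) -> finishes; pool += (1, 2, 0) = (11, 10, 5)


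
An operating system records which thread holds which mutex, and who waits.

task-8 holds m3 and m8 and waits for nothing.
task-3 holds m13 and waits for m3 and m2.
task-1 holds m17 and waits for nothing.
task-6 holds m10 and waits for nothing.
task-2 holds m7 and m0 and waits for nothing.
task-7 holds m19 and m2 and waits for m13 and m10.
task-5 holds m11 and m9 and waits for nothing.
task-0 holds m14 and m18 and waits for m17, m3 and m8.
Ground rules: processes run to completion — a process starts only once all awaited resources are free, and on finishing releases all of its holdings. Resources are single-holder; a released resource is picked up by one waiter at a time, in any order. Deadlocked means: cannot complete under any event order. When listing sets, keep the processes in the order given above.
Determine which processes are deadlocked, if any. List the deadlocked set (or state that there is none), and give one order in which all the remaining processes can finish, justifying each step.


The deadlocked set is task-3 and task-7.
Key observation: task-3 -> task-7 -> task-3 is a circular wait — nothing in it can go first; no other process is dragged down with it.
One completion order for the rest: task-1, task-8, task-6, task-2, task-5, task-0.
Walking it through:
  task-1 waits on nothing -> runs at once and releases m17
  task-8 waits on nothing -> runs at once and releases m3 and m8
  task-6 waits on nothing -> runs at once and releases m10
  task-2 waits on nothing -> runs at once and releases m7 and m0
  task-5 waits on nothing -> runs at once and releases m11 and m9
  task-0: everything it awaited (m17, m3 and m8) is free; runs, freeing m14 and m18


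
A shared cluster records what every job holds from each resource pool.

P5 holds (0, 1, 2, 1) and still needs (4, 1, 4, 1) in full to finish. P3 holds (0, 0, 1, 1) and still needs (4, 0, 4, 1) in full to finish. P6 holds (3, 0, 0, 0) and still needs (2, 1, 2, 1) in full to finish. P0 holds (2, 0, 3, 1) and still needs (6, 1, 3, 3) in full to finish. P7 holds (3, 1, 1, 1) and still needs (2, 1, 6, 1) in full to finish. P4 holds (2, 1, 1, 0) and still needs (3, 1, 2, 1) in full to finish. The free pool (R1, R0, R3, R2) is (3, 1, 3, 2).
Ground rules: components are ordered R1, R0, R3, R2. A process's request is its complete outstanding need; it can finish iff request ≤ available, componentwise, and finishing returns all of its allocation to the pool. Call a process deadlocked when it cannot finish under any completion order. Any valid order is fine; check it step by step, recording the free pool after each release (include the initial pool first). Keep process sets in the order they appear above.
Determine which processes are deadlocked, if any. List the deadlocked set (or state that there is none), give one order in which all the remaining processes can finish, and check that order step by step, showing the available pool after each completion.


Nothing here is deadlocked.
Key observation: P4 can run right away; the returned allocation unlocks the remaining processes in turn.
A valid finishing order for the others: P4, P6, P3, P5, P0, P7. Check, step by step:
  pool = (3, 1, 3, 2)
  P4: need (3, 1, 2, 1) fits (3, 1, 3, 2); releases (2, 1, 1, 0), pool now (5, 2, 4, 2)
  P6: need (2, 1, 2, 1) fits (5, 2, 4, 2); releases (3, 0, 0, 0), pool now (8, 2, 4, 2)
  P3: need (4, 0, 4, 1) fits (8, 2, 4, 2); releases (0, 0, 1, 1), pool now (8, 2, 5, 3)
  P5: need (4, 1, 4, 1) fits (8, 2, 5, 3); releases (0, 1, 2, 1), pool now (8, 3, 7, 4)
  P0: need (6, 1, 3, 3) fits (8, 3, 7, 4); releases (2, 0, 3, 1), pool now (10, 3, 10, 5)
  P7: need (2, 1, 6, 1) fits (10, 3, 10, 5); releases (3, 1, 1, 1), pool now (13, 4, 11, 6)


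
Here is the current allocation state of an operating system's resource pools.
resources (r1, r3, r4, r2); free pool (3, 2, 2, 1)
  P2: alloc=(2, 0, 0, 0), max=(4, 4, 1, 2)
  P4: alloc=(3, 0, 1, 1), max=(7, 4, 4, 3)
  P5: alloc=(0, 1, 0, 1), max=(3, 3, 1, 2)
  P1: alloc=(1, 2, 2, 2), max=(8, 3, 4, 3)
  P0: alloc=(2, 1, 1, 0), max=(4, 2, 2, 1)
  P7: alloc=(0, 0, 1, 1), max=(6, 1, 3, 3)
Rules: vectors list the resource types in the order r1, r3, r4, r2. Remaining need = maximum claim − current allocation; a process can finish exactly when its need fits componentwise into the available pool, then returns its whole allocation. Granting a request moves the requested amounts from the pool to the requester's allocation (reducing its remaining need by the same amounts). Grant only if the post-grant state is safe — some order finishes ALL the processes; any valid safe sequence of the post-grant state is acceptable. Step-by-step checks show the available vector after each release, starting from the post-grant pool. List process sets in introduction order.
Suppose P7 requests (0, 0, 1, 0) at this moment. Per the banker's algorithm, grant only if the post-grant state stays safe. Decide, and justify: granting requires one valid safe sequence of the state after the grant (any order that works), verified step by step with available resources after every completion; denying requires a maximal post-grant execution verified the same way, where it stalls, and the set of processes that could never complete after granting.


GRANT: granting preserves safety; a valid post-grant sequence is P5, P0, P2, P7, P4, P1.
Key observation: the transfer keeps a workable pool ((3, 2, 1, 1)); P5 starts the safe sequence.
Verifying the post-grant state step by step:
  pool = (3, 2, 1, 1)
  run P5 (needs (3, 2, 1, 1), free (3, 2, 1, 1)); after release of (0, 1, 0, 1) the pool is (3, 3, 1, 2)
  run P0 (needs (2, 1, 1, 1), free (3, 3, 1, 2)); after release of (2, 1, 1, 0) the pool is (5, 4, 2, 2)
  run P2 (needs (2, 4, 1, 2), free (5, 4, 2, 2)); after release of (2, 0, 0, 0) the pool is (7, 4, 2, 2)
  run P7 (needs (6, 1, 1, 2), free (7, 4, 2, 2)); after release of (0, 0, 2, 1) the pool is (7, 4, 4, 3)
  run P4 (needs (4, 4, 3, 2), free (7, 4, 4, 3)); after release of (3, 0, 1, 1) the pool is (10, 4, 5, 4)
  run P1 (needs (7, 1, 2, 1), free (10, 4, 5, 4)); after release of (1, 2, 2, 2) the pool is (11, 6, 7, 6)


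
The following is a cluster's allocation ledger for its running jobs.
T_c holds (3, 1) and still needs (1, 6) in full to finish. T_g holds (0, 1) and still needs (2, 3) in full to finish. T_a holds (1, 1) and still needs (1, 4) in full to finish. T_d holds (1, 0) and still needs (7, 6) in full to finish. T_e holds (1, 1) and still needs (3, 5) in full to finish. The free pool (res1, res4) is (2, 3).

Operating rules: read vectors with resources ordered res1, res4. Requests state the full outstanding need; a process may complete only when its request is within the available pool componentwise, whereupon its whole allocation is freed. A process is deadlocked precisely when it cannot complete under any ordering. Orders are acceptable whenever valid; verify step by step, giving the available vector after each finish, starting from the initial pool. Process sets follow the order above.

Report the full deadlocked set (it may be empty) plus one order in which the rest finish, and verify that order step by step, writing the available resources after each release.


The deadlocked set is empty.
Key observation: there is always a runnable process — T_g first — so the state unwinds completely.
A valid finishing order for the others: T_g, T_a, T_e, T_c, T_d. Step-by-step check:
  pool = (2, 3)
  run T_g (needs (2, 3), free (2, 3)); after release of (0, 1) the pool is (2, 4)
  run T_a (needs (1, 4), free (2, 4)); after release of (1, 1) the pool is (3, 5)
  run T_e (needs (3, 5), free (3, 5)); after release of (1, 1) the pool is (4, 6)
  run T_c (needs (1, 6), free (4, 6)); after release of (3, 1) the pool is (7, 7)
  run T_d (needs (7, 6), free (7, 7)); after release of (1, 0) the pool is (8, 7)


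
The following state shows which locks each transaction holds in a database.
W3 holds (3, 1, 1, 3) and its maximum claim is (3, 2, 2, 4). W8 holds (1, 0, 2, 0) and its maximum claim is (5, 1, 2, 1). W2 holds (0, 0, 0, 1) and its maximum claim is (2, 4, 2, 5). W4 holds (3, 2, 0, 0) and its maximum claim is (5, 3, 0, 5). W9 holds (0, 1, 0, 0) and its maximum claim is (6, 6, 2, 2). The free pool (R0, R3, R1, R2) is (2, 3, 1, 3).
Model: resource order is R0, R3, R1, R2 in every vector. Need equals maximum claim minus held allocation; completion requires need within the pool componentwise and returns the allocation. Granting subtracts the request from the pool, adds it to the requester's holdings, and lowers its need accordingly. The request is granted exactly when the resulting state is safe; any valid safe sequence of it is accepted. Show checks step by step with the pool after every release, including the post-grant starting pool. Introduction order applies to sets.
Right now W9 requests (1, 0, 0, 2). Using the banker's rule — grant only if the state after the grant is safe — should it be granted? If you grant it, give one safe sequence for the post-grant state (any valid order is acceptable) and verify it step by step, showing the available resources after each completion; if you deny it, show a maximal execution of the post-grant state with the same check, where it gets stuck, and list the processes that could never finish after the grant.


GRANT: granting preserves safety; a valid post-grant sequence is W3, W2, W4, W8, W9.
Key observation: the grant leaves (1, 3, 1, 1) free — enough for W3, whose release restarts the cascade.
Step-by-step check of the post-grant state:
  pool = (1, 3, 1, 1)
  W3 needs (0, 1, 1, 1) <= (1, 3, 1, 1) -> finishes; pool += (3, 1, 1, 3) = (4, 4, 2, 4)
  W2 needs (2, 4, 2, 4) <= (4, 4, 2, 4) -> finishes; pool += (0, 0, 0, 1) = (4, 4, 2, 5)
  W4 needs (2, 1, 0, 5) <= (4, 4, 2, 5) -> finishes; pool += (3, 2, 0, 0) = (7, 6, 2, 5)
  W8 needs (4, 1, 0, 1) <= (7, 6, 2, 5) -> finishes; pool += (1, 0, 2, 0) = (8, 6, 4, 5)
  W9 needs (5, 5, 2, 0) <= (8, 6, 4, 5) -> finishes; pool += (1, 1, 0, 2) = (9, 7, 4, 7)


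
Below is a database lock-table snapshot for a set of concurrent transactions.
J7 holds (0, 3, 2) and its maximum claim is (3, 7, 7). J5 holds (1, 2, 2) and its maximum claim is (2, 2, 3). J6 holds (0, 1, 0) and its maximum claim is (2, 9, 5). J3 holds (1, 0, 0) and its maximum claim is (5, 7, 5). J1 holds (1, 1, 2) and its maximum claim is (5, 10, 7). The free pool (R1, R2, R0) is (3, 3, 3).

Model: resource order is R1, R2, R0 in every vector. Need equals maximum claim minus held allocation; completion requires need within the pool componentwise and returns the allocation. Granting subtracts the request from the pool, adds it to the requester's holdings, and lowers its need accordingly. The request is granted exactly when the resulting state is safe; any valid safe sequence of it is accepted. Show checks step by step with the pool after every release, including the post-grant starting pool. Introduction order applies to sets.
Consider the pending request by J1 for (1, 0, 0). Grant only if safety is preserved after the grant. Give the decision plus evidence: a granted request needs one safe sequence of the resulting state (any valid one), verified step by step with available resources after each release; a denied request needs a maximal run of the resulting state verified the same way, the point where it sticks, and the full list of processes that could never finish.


GRANT — the state after the grant stays safe, e.g. via J5, J7, J6, J1, J3.
Key observation: after the grant the pool drops to (2, 3, 3), which still lets J5 finish first and unwind the rest.
Step-by-step check of the post-grant state:
  pool = (2, 3, 3)
  J5 needs (1, 0, 1) <= (2, 3, 3) -> finishes; pool += (1, 2, 2) = (3, 5, 5)
  J7 needs (3, 4, 5) <= (3, 5, 5) -> finishes; pool += (0, 3, 2) = (3, 8, 7)
  J6 needs (2, 8, 5) <= (3, 8, 7) -> finishes; pool += (0, 1, 0) = (3, 9, 7)
  J1 needs (3, 9, 5) <= (3, 9, 7) -> finishes; pool += (2, 1, 2) = (5, 10, 9)
  J3 needs (4, 7, 5) <= (5, 10, 9) -> finishes; pool += (1, 0, 0) = (6, 10, 9)


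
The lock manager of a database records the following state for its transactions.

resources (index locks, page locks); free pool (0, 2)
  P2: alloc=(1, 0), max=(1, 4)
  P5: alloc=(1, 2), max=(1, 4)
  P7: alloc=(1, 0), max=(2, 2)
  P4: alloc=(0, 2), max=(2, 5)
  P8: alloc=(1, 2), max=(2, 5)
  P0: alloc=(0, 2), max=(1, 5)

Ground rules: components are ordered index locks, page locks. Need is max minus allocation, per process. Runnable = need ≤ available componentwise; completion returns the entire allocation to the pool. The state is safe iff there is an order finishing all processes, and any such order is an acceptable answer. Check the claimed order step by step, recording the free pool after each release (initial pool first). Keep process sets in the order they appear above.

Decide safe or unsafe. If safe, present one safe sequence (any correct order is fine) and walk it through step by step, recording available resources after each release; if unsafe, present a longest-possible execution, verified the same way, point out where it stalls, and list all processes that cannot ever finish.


SAFE. One safe sequence: P5, P8, P7, P4, P2, P0.
Key observation: at P5 the run first touches a limit — (0, 2) against (0, 2), exact on a resource it actually requests.
Verifying each step:
  pool = (0, 2)
  run P5 (needs (0, 2), free (0, 2)); after release of (1, 2) the pool is (1, 4)
  run P8 (needs (1, 3), free (1, 4)); after release of (1, 2) the pool is (2, 6)
  run P7 (needs (1, 2), free (2, 6)); after release of (1, 0) the pool is (3, 6)
  run P4 (needs (2, 3), free (3, 6)); after release of (0, 2) the pool is (3, 8)
  run P2 (needs (0, 4), free (3, 8)); after release of (1, 0) the pool is (4, 8)
  run P0 (needs (1, 3), free (4, 8)); after release of (0, 2) the pool is (4, 10)


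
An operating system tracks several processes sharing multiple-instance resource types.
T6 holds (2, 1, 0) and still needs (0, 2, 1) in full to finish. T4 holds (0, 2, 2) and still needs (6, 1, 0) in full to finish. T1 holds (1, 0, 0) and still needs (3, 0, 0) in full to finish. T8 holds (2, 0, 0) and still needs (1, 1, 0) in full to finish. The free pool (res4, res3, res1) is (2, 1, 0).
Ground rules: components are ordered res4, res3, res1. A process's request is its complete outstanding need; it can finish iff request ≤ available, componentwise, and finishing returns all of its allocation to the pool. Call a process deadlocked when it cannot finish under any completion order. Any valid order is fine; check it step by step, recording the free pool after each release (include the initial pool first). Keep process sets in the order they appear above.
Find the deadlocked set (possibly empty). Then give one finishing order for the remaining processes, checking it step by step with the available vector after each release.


The deadlocked set is T6 and T4.
Key observation: after T8, T1 the pool peaks at (5, 1, 0), and each blocked process is short somewhere: T6 on res3, res1; T4 on res4.
The rest can finish in the order T8, T1. Verifying each step:
  pool = (2, 1, 0)
  T8: need (1, 1, 0) fits (2, 1, 0); releases (2, 0, 0), pool now (4, 1, 0)
  T1: need (3, 0, 0) fits (4, 1, 0); releases (1, 0, 0), pool now (5, 1, 0)
The stuck group stays short no matter what:
  T6 still needs (0, 2, 1) but only (5, 1, 0) is free — short on res3 and res1
  T4 still needs (6, 1, 0) but only (5, 1, 0) is free — short on res4


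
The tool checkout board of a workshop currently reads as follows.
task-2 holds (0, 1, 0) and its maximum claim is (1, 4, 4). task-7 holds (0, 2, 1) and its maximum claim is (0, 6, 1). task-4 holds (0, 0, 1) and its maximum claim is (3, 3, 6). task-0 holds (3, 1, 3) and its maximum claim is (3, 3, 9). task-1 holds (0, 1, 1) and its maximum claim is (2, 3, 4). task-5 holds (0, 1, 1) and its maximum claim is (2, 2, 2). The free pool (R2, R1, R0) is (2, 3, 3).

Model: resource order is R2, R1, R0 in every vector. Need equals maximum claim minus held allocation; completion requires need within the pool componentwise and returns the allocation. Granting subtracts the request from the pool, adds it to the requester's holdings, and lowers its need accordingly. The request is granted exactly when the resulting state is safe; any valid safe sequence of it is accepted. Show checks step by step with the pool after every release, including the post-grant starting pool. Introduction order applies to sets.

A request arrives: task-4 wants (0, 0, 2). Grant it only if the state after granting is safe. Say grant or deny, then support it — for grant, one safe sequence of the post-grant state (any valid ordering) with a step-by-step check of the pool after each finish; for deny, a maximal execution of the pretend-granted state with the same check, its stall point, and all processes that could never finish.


DENY: after the grant no complete ordering would exist.
Key observation: after task-5, task-7, task-1, task-2 the pool peaks at (2, 8, 4), and each blocked process is short somewhere: task-4 on R2; task-0 on R0.
After a pretend grant, a maximal execution: task-5, task-7, task-1, task-2 — then nothing else fits. Verifying each step:
  pool = (2, 3, 1)
  task-5: need (2, 1, 1) fits (2, 3, 1); releases (0, 1, 1), pool now (2, 4, 2)
  task-7: need (0, 4, 0) fits (2, 4, 2); releases (0, 2, 1), pool now (2, 6, 3)
  task-1: need (2, 2, 3) fits (2, 6, 3); releases (0, 1, 1), pool now (2, 7, 4)
  task-2: need (1, 3, 4) fits (2, 7, 4); releases (0, 1, 0), pool now (2, 8, 4)
  task-4 still needs (3, 3, 3) but only (2, 8, 4) is free — short on R2
  task-0 still needs (0, 2, 6) but only (2, 8, 4) is free — short on R0
Had the request been granted, task-4 and task-0 could never finish.


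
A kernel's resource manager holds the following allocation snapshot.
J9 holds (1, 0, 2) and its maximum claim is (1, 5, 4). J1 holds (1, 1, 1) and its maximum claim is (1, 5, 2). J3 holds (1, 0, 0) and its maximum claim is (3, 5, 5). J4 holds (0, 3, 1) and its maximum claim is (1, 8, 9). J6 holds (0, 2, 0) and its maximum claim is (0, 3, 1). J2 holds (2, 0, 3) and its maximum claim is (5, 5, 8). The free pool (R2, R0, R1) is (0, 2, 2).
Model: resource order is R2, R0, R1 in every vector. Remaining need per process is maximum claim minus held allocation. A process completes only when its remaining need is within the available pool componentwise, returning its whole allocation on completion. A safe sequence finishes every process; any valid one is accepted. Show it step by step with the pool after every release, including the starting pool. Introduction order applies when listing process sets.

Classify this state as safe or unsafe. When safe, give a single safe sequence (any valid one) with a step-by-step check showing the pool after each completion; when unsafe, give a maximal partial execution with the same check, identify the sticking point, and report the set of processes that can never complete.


SAFE. One safe sequence: J6, J1, J9, J3, J2, J4.
Key observation: the first exact fit in this order is J1 — it needs (0, 4, 1) with (0, 4, 2) free, meeting a requested resource to the last unit.
Check, step by step:
  pool = (0, 2, 2)
  run J6 (needs (0, 1, 1), free (0, 2, 2)); after release of (0, 2, 0) the pool is (0, 4, 2)
  run J1 (needs (0, 4, 1), free (0, 4, 2)); after release of (1, 1, 1) the pool is (1, 5, 3)
  run J9 (needs (0, 5, 2), free (1, 5, 3)); after release of (1, 0, 2) the pool is (2, 5, 5)
  run J3 (needs (2, 5, 5), free (2, 5, 5)); after release of (1, 0, 0) the pool is (3, 5, 5)
  run J2 (needs (3, 5, 5), free (3, 5, 5)); after release of (2, 0, 3) the pool is (5, 5, 8)
  run J4 (needs (1, 5, 8), free (5, 5, 8)); after release of (0, 3, 1) the pool is (5, 8, 9)


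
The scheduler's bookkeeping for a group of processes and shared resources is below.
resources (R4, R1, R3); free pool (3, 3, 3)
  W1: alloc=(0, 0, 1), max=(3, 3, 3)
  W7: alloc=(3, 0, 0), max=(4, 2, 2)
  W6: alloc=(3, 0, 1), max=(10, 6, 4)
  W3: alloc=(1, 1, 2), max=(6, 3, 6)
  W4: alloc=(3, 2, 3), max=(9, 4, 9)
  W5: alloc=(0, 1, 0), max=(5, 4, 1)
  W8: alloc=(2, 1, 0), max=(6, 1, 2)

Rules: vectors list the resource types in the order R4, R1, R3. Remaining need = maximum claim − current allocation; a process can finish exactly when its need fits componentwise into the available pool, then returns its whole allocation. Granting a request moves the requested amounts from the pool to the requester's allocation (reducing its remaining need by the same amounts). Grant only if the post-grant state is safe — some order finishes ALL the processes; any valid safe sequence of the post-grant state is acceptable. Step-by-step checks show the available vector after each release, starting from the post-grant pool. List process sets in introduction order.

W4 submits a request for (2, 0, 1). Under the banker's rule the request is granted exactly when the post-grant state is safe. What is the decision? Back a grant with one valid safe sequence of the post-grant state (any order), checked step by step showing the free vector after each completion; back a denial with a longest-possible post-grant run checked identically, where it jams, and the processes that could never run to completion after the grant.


DENY. Granting would leave the state unsafe.
Key observation: after W7, W8, W5, W1 the pool peaks at (6, 5, 3), and each blocked process is short somewhere: W6 on R4, R1; W3 on R3; W4 on R3.
Pretend the grant happened; the run W7, W8, W5, W1 goes as far as possible. Check, step by step:
  pool = (1, 3, 2)
  run W7 (needs (1, 2, 2), free (1, 3, 2)); after release of (3, 0, 0) the pool is (4, 3, 2)
  run W8 (needs (4, 0, 2), free (4, 3, 2)); after release of (2, 1, 0) the pool is (6, 4, 2)
  run W5 (needs (5, 3, 1), free (6, 4, 2)); after release of (0, 1, 0) the pool is (6, 5, 2)
  run W1 (needs (3, 3, 2), free (6, 5, 2)); after release of (0, 0, 1) the pool is (6, 5, 3)
  W6 still needs (7, 6, 3) but only (6, 5, 3) is free — short on R4 and R1
  W3 still needs (5, 2, 4) but only (6, 5, 3) is free — short on R3
  W4 still needs (4, 2, 5) but only (6, 5, 3) is free — short on R3
Post-grant, the permanently blocked set is W6, W3 and W4.


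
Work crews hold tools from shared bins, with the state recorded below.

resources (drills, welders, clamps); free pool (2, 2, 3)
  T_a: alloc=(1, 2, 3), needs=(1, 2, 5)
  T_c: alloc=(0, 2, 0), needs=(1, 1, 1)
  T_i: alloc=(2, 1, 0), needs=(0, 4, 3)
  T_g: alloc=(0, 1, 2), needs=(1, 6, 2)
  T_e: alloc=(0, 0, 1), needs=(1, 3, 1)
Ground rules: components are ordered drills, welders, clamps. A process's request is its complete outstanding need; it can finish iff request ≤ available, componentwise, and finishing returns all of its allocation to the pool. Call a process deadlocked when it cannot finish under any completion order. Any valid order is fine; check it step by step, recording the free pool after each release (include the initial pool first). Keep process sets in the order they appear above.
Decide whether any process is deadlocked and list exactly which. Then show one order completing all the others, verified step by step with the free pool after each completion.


The deadlocked set is T_a and T_g.
Key observation: after T_c, T_e, T_i the pool peaks at (4, 5, 4), and each blocked process is short somewhere: T_a on clamps; T_g on welders.
A valid finishing order for the others: T_c, T_e, T_i. Step-by-step check:
  pool = (2, 2, 3)
  T_c: need (1, 1, 1) fits (2, 2, 3); releases (0, 2, 0), pool now (2, 4, 3)
  T_e: need (1, 3, 1) fits (2, 4, 3); releases (0, 0, 1), pool now (2, 4, 4)
  T_i: need (0, 4, 3) fits (2, 4, 4); releases (2, 1, 0), pool now (4, 5, 4)
The blocked processes can never fit:
  blocked: T_a wants (1, 2, 5), pool (4, 5, 4) — not enough clamps
  blocked: T_g wants (1, 6, 2), pool (4, 5, 4) — not enough welders


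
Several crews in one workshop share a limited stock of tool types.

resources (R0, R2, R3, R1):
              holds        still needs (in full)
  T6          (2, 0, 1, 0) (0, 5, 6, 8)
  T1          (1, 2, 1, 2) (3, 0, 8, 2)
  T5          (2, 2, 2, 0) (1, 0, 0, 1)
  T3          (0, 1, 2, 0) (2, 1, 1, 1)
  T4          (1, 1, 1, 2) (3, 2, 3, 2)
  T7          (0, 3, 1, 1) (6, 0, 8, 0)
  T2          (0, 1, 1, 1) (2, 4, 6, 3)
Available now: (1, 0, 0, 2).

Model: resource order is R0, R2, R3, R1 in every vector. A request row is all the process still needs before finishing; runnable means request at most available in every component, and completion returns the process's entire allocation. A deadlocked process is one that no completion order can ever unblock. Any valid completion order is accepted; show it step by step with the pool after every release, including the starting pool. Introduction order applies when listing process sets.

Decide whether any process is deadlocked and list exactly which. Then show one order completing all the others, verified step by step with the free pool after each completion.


Deadlocked: T6, T1, T7 and T2.
Key observation: the wall is R3: completing T5, T3, T4 brings the pool only to (4, 4, 5, 4), and all the rest need more.
One completion order for the rest: T5, T3, T4. Verifying each step:
  pool = (1, 0, 0, 2)
  T5 needs (1, 0, 0, 1) <= (1, 0, 0, 2) -> finishes; pool += (2, 2, 2, 0) = (3, 2, 2, 2)
  T3 needs (2, 1, 1, 1) <= (3, 2, 2, 2) -> finishes; pool += (0, 1, 2, 0) = (3, 3, 4, 2)
  T4 needs (3, 2, 3, 2) <= (3, 3, 4, 2) -> finishes; pool += (1, 1, 1, 2) = (4, 4, 5, 4)
The stuck group stays short no matter what:
  T6 still needs (0, 5, 6, 8) but only (4, 4, 5, 4) is free — short on R2, R3 and R1
  T1 still needs (3, 0, 8, 2) but only (4, 4, 5, 4) is free — short on R3
  T7 still needs (6, 0, 8, 0) but only (4, 4, 5, 4) is free — short on R0 and R3
  T2 still needs (2, 4, 6, 3) but only (4, 4, 5, 4) is free — short on R3


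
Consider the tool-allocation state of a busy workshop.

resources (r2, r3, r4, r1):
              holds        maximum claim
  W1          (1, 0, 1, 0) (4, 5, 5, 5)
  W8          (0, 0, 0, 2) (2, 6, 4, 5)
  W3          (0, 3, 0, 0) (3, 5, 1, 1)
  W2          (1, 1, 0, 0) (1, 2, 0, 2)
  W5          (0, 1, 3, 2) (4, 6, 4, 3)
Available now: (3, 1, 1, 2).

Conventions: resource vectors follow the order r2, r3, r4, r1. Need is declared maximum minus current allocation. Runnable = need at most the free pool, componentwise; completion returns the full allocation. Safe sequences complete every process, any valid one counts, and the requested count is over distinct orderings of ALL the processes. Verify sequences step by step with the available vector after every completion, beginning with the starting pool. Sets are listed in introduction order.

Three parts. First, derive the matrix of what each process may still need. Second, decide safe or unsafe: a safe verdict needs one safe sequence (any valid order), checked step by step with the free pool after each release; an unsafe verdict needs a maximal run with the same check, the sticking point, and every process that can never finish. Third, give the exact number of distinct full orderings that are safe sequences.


(1) Remaining need (order r2, r3, r4, r1):
  W1: (3, 5, 4, 5)
  W8: (2, 6, 4, 3)
  W3: (3, 2, 1, 1)
  W2: (0, 1, 0, 2)
  W5: (4, 5, 1, 1)
(2) SAFE. One safe sequence: W2, W3, W5, W8, W1.
Key observation: at W2 the run first touches a limit — (0, 1, 0, 2) against (3, 1, 1, 2), exact on a resource it actually requests.
Verifying each step:
  pool = (3, 1, 1, 2)
  W2: need (0, 1, 0, 2) fits (3, 1, 1, 2); releases (1, 1, 0, 0), pool now (4, 2, 1, 2)
  W3: need (3, 2, 1, 1) fits (4, 2, 1, 2); releases (0, 3, 0, 0), pool now (4, 5, 1, 2)
  W5: need (4, 5, 1, 1) fits (4, 5, 1, 2); releases (0, 1, 3, 2), pool now (4, 6, 4, 4)
  W8: need (2, 6, 4, 3) fits (4, 6, 4, 4); releases (0, 0, 0, 2), pool now (4, 6, 4, 6)
  W1: need (3, 5, 4, 5) fits (4, 6, 4, 6); releases (1, 0, 1, 0), pool now (5, 6, 5, 6)
(3) Exactly 1 of the possible complete orderings is a safe sequence.


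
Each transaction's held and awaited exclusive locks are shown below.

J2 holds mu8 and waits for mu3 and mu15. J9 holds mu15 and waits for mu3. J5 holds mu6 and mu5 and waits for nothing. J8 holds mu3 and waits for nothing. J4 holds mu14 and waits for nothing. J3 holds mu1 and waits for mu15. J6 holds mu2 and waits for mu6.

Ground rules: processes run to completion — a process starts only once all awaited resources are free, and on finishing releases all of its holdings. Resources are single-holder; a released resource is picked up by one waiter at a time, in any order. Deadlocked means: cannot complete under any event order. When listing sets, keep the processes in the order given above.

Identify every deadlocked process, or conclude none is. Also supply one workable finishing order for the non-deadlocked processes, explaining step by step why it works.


No process is deadlocked.
Key observation: although several processes wait, no cycle exists — each chain bottoms out at a free runner.
One completion order for the rest: J8, J9, J5, J3, J4, J2, J6.
Walking it through:
  run J8 (it waits on nothing); releases mu3
  run J9 (all its waits — mu3 — are resolved); releases mu15
  run J5 (it waits on nothing); releases mu6 and mu5
  run J3 (all its waits — mu15 — are resolved); releases mu1
  run J4 (it waits on nothing); releases mu14
  run J2 (all its waits — mu3 and mu15 — are resolved); releases mu8
  run J6 (all its waits — mu6 — are resolved); releases mu2


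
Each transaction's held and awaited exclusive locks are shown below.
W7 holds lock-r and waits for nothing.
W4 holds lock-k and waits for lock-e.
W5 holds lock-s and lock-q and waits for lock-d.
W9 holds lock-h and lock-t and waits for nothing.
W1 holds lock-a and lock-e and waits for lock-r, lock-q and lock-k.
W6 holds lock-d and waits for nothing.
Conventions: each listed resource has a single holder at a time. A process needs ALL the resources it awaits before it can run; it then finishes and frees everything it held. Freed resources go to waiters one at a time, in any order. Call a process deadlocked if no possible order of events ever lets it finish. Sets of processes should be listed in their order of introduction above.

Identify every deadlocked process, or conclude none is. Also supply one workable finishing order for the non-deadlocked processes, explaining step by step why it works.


Deadlocked: W4 and W1.
Key observation: the waits loop around W4 -> W1 -> W4 with no way out; no other process is dragged down with it.
One completion order for the rest: W9, W7, W6, W5.
Walking it through:
  W9 waits on nothing -> runs at once and releases lock-h and lock-t
  W7 waits on nothing -> runs at once and releases lock-r
  W6 waits on nothing -> runs at once and releases lock-d
  run W5 (all its waits — lock-d — are resolved); releases lock-s and lock-q


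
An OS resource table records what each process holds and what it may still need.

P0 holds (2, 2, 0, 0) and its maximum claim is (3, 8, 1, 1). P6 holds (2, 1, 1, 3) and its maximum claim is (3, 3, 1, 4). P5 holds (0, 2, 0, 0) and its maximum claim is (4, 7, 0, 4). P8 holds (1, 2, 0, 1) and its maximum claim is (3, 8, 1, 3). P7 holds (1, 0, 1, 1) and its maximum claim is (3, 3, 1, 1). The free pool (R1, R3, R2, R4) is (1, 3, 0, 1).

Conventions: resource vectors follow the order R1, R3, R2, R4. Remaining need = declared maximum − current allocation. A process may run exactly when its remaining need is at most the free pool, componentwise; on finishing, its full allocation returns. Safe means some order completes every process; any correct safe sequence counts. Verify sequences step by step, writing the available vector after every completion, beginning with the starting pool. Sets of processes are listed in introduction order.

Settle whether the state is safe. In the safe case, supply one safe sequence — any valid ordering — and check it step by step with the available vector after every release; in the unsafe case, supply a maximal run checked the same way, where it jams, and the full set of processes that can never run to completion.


The state is UNSAFE.
Key observation: even finishing P6, P7 leaves just (4, 4, 2, 5) free — too little R3 for any of the remaining processes.
A maximal execution: P6, P7 — then nothing else fits. Check, step by step:
  pool = (1, 3, 0, 1)
  run P6 (needs (1, 2, 0, 1), free (1, 3, 0, 1)); after release of (2, 1, 1, 3) the pool is (3, 4, 1, 4)
  run P7 (needs (2, 3, 0, 0), free (3, 4, 1, 4)); after release of (1, 0, 1, 1) the pool is (4, 4, 2, 5)
  P0 still needs (1, 6, 1, 1) but only (4, 4, 2, 5) is free — short on R3
  P5 still needs (4, 5, 0, 4) but only (4, 4, 2, 5) is free — short on R3
  P8 still needs (2, 6, 1, 2) but only (4, 4, 2, 5) is free — short on R3
Never able to finish: P0, P5 and P8.
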